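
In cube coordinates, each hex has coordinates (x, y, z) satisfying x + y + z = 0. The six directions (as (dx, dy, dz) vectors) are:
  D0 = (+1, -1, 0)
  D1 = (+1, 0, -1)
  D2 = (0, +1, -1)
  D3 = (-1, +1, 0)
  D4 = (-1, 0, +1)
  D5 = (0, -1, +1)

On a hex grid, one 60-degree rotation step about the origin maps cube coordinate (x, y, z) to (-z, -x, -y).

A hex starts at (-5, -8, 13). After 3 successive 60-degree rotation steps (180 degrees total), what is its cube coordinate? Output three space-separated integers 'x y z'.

Answer: 5 8 -13

Derivation:
Start: (-5, -8, 13)
Step 1: (-5, -8, 13) -> (-(13), -(-5), -(-8)) = (-13, 5, 8)
Step 2: (-13, 5, 8) -> (-(8), -(-13), -(5)) = (-8, 13, -5)
Step 3: (-8, 13, -5) -> (-(-5), -(-8), -(13)) = (5, 8, -13)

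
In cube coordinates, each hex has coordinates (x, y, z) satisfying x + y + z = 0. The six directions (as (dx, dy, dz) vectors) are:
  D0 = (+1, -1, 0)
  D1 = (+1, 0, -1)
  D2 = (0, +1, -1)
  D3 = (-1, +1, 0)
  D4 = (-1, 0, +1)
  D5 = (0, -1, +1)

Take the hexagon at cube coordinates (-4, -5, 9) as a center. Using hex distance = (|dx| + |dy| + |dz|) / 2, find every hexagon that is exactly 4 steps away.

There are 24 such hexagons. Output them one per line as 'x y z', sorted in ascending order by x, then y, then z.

Walk ring at distance 4 from (-4, -5, 9):
Start at center + D4*4 = (-8, -5, 13)
  hex 0: (-8, -5, 13)
  hex 1: (-7, -6, 13)
  hex 2: (-6, -7, 13)
  hex 3: (-5, -8, 13)
  hex 4: (-4, -9, 13)
  hex 5: (-3, -9, 12)
  hex 6: (-2, -9, 11)
  hex 7: (-1, -9, 10)
  hex 8: (0, -9, 9)
  hex 9: (0, -8, 8)
  hex 10: (0, -7, 7)
  hex 11: (0, -6, 6)
  hex 12: (0, -5, 5)
  hex 13: (-1, -4, 5)
  hex 14: (-2, -3, 5)
  hex 15: (-3, -2, 5)
  hex 16: (-4, -1, 5)
  hex 17: (-5, -1, 6)
  hex 18: (-6, -1, 7)
  hex 19: (-7, -1, 8)
  hex 20: (-8, -1, 9)
  hex 21: (-8, -2, 10)
  hex 22: (-8, -3, 11)
  hex 23: (-8, -4, 12)
Sorted: 24 hexes.

Answer: -8 -5 13
-8 -4 12
-8 -3 11
-8 -2 10
-8 -1 9
-7 -6 13
-7 -1 8
-6 -7 13
-6 -1 7
-5 -8 13
-5 -1 6
-4 -9 13
-4 -1 5
-3 -9 12
-3 -2 5
-2 -9 11
-2 -3 5
-1 -9 10
-1 -4 5
0 -9 9
0 -8 8
0 -7 7
0 -6 6
0 -5 5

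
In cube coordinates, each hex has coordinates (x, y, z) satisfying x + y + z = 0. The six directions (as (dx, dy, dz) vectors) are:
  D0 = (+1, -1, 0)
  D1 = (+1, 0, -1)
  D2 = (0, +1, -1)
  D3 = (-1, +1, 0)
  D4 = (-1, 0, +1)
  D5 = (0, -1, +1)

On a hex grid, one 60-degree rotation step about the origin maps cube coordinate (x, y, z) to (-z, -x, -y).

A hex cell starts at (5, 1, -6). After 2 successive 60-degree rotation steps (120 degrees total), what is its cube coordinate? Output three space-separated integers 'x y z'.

Start: (5, 1, -6)
Step 1: (5, 1, -6) -> (-(-6), -(5), -(1)) = (6, -5, -1)
Step 2: (6, -5, -1) -> (-(-1), -(6), -(-5)) = (1, -6, 5)

Answer: 1 -6 5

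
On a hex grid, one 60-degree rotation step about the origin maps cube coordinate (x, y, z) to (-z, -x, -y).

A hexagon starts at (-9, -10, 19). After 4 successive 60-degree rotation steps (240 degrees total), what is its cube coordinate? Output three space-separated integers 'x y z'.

Answer: 19 -9 -10

Derivation:
Start: (-9, -10, 19)
Step 1: (-9, -10, 19) -> (-(19), -(-9), -(-10)) = (-19, 9, 10)
Step 2: (-19, 9, 10) -> (-(10), -(-19), -(9)) = (-10, 19, -9)
Step 3: (-10, 19, -9) -> (-(-9), -(-10), -(19)) = (9, 10, -19)
Step 4: (9, 10, -19) -> (-(-19), -(9), -(10)) = (19, -9, -10)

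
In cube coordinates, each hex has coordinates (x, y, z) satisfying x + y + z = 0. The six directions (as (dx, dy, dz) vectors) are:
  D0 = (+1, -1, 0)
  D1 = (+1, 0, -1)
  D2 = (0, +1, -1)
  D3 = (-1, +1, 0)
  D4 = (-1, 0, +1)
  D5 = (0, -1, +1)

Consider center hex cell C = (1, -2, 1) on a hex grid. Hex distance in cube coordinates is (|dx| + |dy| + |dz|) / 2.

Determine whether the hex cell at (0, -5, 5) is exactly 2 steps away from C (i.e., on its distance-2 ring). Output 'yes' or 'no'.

Answer: no

Derivation:
|px - cx| = |0 - 1| = 1
|py - cy| = |-5 - (-2)| = 3
|pz - cz| = |5 - 1| = 4
distance = (1+3+4)/2 = 8/2 = 4
radius = 2; distance != radius -> no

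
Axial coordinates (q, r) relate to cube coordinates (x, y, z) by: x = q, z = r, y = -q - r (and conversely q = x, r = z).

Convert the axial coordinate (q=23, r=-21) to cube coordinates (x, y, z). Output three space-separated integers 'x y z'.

x = q = 23
z = r = -21
y = -x - z = -(23) - (-21) = -2

Answer: 23 -2 -21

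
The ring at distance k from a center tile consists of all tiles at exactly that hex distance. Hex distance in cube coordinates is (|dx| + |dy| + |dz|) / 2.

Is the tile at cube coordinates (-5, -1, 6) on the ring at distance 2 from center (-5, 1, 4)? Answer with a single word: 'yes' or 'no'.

|px - cx| = |-5 - (-5)| = 0
|py - cy| = |-1 - 1| = 2
|pz - cz| = |6 - 4| = 2
distance = (0+2+2)/2 = 4/2 = 2
radius = 2; distance == radius -> yes

Answer: yes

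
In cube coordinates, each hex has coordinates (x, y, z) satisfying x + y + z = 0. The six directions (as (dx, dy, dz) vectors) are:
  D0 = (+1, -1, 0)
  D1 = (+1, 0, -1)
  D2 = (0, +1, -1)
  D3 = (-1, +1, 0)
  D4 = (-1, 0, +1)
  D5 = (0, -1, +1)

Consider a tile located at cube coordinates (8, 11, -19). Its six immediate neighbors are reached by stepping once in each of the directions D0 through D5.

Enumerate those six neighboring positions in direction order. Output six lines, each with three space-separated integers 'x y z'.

Answer: 9 10 -19
9 11 -20
8 12 -20
7 12 -19
7 11 -18
8 10 -18

Derivation:
Center: (8, 11, -19). Add each direction:
  D0: (8, 11, -19) + (1, -1, 0) = (9, 10, -19)
  D1: (8, 11, -19) + (1, 0, -1) = (9, 11, -20)
  D2: (8, 11, -19) + (0, 1, -1) = (8, 12, -20)
  D3: (8, 11, -19) + (-1, 1, 0) = (7, 12, -19)
  D4: (8, 11, -19) + (-1, 0, 1) = (7, 11, -18)
  D5: (8, 11, -19) + (0, -1, 1) = (8, 10, -18)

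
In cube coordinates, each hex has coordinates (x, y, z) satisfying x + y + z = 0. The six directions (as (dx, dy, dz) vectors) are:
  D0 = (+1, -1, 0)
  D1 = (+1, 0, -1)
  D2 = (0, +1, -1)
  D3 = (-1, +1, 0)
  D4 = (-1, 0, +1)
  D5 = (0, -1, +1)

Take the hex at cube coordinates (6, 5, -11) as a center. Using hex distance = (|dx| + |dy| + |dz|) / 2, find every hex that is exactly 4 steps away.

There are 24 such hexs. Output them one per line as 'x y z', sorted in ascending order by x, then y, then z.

Answer: 2 5 -7
2 6 -8
2 7 -9
2 8 -10
2 9 -11
3 4 -7
3 9 -12
4 3 -7
4 9 -13
5 2 -7
5 9 -14
6 1 -7
6 9 -15
7 1 -8
7 8 -15
8 1 -9
8 7 -15
9 1 -10
9 6 -15
10 1 -11
10 2 -12
10 3 -13
10 4 -14
10 5 -15

Derivation:
Walk ring at distance 4 from (6, 5, -11):
Start at center + D4*4 = (2, 5, -7)
  hex 0: (2, 5, -7)
  hex 1: (3, 4, -7)
  hex 2: (4, 3, -7)
  hex 3: (5, 2, -7)
  hex 4: (6, 1, -7)
  hex 5: (7, 1, -8)
  hex 6: (8, 1, -9)
  hex 7: (9, 1, -10)
  hex 8: (10, 1, -11)
  hex 9: (10, 2, -12)
  hex 10: (10, 3, -13)
  hex 11: (10, 4, -14)
  hex 12: (10, 5, -15)
  hex 13: (9, 6, -15)
  hex 14: (8, 7, -15)
  hex 15: (7, 8, -15)
  hex 16: (6, 9, -15)
  hex 17: (5, 9, -14)
  hex 18: (4, 9, -13)
  hex 19: (3, 9, -12)
  hex 20: (2, 9, -11)
  hex 21: (2, 8, -10)
  hex 22: (2, 7, -9)
  hex 23: (2, 6, -8)
Sorted: 24 hexes.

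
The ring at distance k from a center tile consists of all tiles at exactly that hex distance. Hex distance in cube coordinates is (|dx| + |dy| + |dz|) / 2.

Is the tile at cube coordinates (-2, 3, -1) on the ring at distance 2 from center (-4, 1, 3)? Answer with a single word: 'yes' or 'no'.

|px - cx| = |-2 - (-4)| = 2
|py - cy| = |3 - 1| = 2
|pz - cz| = |-1 - 3| = 4
distance = (2+2+4)/2 = 8/2 = 4
radius = 2; distance != radius -> no

Answer: no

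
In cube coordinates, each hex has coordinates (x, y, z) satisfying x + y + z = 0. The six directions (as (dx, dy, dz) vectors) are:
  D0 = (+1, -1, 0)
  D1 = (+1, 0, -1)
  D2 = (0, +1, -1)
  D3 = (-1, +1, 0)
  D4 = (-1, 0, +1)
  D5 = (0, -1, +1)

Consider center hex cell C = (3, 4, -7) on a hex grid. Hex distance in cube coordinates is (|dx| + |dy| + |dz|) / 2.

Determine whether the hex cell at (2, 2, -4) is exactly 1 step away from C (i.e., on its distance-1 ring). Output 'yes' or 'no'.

|px - cx| = |2 - 3| = 1
|py - cy| = |2 - 4| = 2
|pz - cz| = |-4 - (-7)| = 3
distance = (1+2+3)/2 = 6/2 = 3
radius = 1; distance != radius -> no

Answer: no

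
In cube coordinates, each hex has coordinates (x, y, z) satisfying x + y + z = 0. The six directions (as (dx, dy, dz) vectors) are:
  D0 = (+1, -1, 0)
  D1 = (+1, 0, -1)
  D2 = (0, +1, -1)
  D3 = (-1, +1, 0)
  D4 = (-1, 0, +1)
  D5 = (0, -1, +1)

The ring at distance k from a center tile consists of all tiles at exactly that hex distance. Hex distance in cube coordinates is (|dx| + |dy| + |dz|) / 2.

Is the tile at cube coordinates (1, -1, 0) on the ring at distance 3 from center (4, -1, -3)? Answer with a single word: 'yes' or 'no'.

Answer: yes

Derivation:
|px - cx| = |1 - 4| = 3
|py - cy| = |-1 - (-1)| = 0
|pz - cz| = |0 - (-3)| = 3
distance = (3+0+3)/2 = 6/2 = 3
radius = 3; distance == radius -> yes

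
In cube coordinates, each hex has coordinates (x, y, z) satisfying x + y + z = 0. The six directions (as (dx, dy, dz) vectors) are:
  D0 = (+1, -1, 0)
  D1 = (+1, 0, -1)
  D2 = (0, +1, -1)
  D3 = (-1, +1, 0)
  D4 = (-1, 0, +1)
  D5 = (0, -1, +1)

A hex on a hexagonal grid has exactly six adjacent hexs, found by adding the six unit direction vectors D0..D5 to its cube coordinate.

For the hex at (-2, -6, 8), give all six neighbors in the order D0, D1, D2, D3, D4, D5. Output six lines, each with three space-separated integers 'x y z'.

Center: (-2, -6, 8). Add each direction:
  D0: (-2, -6, 8) + (1, -1, 0) = (-1, -7, 8)
  D1: (-2, -6, 8) + (1, 0, -1) = (-1, -6, 7)
  D2: (-2, -6, 8) + (0, 1, -1) = (-2, -5, 7)
  D3: (-2, -6, 8) + (-1, 1, 0) = (-3, -5, 8)
  D4: (-2, -6, 8) + (-1, 0, 1) = (-3, -6, 9)
  D5: (-2, -6, 8) + (0, -1, 1) = (-2, -7, 9)

Answer: -1 -7 8
-1 -6 7
-2 -5 7
-3 -5 8
-3 -6 9
-2 -7 9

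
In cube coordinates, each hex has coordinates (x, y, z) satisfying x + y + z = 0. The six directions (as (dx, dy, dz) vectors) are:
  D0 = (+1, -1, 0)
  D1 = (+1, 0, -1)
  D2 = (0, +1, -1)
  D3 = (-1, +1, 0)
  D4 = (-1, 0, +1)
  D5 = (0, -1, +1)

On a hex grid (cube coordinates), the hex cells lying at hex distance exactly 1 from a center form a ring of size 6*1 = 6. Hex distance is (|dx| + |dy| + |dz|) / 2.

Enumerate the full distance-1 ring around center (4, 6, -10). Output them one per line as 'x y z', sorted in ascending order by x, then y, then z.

Answer: 3 6 -9
3 7 -10
4 5 -9
4 7 -11
5 5 -10
5 6 -11

Derivation:
Walk ring at distance 1 from (4, 6, -10):
Start at center + D4*1 = (3, 6, -9)
  hex 0: (3, 6, -9)
  hex 1: (4, 5, -9)
  hex 2: (5, 5, -10)
  hex 3: (5, 6, -11)
  hex 4: (4, 7, -11)
  hex 5: (3, 7, -10)
Sorted: 6 hexes.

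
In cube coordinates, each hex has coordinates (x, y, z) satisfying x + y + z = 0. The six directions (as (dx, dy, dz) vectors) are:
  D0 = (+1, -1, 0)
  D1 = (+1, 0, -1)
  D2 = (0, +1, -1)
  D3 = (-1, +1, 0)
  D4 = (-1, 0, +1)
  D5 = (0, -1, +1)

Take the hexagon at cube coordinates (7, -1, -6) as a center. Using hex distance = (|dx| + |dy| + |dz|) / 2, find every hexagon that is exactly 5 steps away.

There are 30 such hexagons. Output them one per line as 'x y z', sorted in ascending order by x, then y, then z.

Walk ring at distance 5 from (7, -1, -6):
Start at center + D4*5 = (2, -1, -1)
  hex 0: (2, -1, -1)
  hex 1: (3, -2, -1)
  hex 2: (4, -3, -1)
  hex 3: (5, -4, -1)
  hex 4: (6, -5, -1)
  hex 5: (7, -6, -1)
  hex 6: (8, -6, -2)
  hex 7: (9, -6, -3)
  hex 8: (10, -6, -4)
  hex 9: (11, -6, -5)
  hex 10: (12, -6, -6)
  hex 11: (12, -5, -7)
  hex 12: (12, -4, -8)
  hex 13: (12, -3, -9)
  hex 14: (12, -2, -10)
  hex 15: (12, -1, -11)
  hex 16: (11, 0, -11)
  hex 17: (10, 1, -11)
  hex 18: (9, 2, -11)
  hex 19: (8, 3, -11)
  hex 20: (7, 4, -11)
  hex 21: (6, 4, -10)
  hex 22: (5, 4, -9)
  hex 23: (4, 4, -8)
  hex 24: (3, 4, -7)
  hex 25: (2, 4, -6)
  hex 26: (2, 3, -5)
  hex 27: (2, 2, -4)
  hex 28: (2, 1, -3)
  hex 29: (2, 0, -2)
Sorted: 30 hexes.

Answer: 2 -1 -1
2 0 -2
2 1 -3
2 2 -4
2 3 -5
2 4 -6
3 -2 -1
3 4 -7
4 -3 -1
4 4 -8
5 -4 -1
5 4 -9
6 -5 -1
6 4 -10
7 -6 -1
7 4 -11
8 -6 -2
8 3 -11
9 -6 -3
9 2 -11
10 -6 -4
10 1 -11
11 -6 -5
11 0 -11
12 -6 -6
12 -5 -7
12 -4 -8
12 -3 -9
12 -2 -10
12 -1 -11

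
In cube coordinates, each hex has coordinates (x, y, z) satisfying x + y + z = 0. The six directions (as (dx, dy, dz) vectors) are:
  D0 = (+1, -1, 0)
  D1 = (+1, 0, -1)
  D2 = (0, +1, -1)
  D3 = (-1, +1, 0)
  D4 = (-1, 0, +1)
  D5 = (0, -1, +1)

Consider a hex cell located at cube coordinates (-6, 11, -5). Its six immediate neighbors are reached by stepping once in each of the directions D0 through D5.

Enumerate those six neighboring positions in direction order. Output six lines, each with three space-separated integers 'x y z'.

Answer: -5 10 -5
-5 11 -6
-6 12 -6
-7 12 -5
-7 11 -4
-6 10 -4

Derivation:
Center: (-6, 11, -5). Add each direction:
  D0: (-6, 11, -5) + (1, -1, 0) = (-5, 10, -5)
  D1: (-6, 11, -5) + (1, 0, -1) = (-5, 11, -6)
  D2: (-6, 11, -5) + (0, 1, -1) = (-6, 12, -6)
  D3: (-6, 11, -5) + (-1, 1, 0) = (-7, 12, -5)
  D4: (-6, 11, -5) + (-1, 0, 1) = (-7, 11, -4)
  D5: (-6, 11, -5) + (0, -1, 1) = (-6, 10, -4)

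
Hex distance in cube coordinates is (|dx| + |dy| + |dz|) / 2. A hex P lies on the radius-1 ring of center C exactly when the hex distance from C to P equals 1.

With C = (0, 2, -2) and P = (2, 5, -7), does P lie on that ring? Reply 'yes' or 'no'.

|px - cx| = |2 - 0| = 2
|py - cy| = |5 - 2| = 3
|pz - cz| = |-7 - (-2)| = 5
distance = (2+3+5)/2 = 10/2 = 5
radius = 1; distance != radius -> no

Answer: no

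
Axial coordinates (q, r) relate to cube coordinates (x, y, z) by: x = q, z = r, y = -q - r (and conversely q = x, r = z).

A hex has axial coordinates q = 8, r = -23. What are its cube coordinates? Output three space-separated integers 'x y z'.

Answer: 8 15 -23

Derivation:
x = q = 8
z = r = -23
y = -x - z = -(8) - (-23) = 15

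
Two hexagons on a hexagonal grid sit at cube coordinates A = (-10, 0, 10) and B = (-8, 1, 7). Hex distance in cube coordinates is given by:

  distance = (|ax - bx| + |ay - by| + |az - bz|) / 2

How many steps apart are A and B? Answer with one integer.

Answer: 3

Derivation:
|ax - bx| = |-10 - (-8)| = 2
|ay - by| = |0 - 1| = 1
|az - bz| = |10 - 7| = 3
distance = (2 + 1 + 3) / 2 = 6 / 2 = 3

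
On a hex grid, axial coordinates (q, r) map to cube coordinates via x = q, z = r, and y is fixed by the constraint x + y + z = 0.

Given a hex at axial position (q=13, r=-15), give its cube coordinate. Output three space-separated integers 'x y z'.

x = q = 13
z = r = -15
y = -x - z = -(13) - (-15) = 2

Answer: 13 2 -15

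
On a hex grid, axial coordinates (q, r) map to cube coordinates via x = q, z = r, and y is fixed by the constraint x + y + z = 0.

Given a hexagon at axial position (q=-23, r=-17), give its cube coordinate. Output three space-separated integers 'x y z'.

x = q = -23
z = r = -17
y = -x - z = -(-23) - (-17) = 40

Answer: -23 40 -17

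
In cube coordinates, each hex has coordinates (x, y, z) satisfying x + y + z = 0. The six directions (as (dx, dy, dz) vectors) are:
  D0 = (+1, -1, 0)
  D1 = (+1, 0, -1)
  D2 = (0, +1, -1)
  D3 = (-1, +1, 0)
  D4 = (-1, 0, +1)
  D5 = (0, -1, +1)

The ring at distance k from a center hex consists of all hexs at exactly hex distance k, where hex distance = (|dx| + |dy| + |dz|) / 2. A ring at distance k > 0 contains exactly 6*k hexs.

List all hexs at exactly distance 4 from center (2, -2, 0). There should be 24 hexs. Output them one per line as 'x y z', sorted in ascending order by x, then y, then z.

Walk ring at distance 4 from (2, -2, 0):
Start at center + D4*4 = (-2, -2, 4)
  hex 0: (-2, -2, 4)
  hex 1: (-1, -3, 4)
  hex 2: (0, -4, 4)
  hex 3: (1, -5, 4)
  hex 4: (2, -6, 4)
  hex 5: (3, -6, 3)
  hex 6: (4, -6, 2)
  hex 7: (5, -6, 1)
  hex 8: (6, -6, 0)
  hex 9: (6, -5, -1)
  hex 10: (6, -4, -2)
  hex 11: (6, -3, -3)
  hex 12: (6, -2, -4)
  hex 13: (5, -1, -4)
  hex 14: (4, 0, -4)
  hex 15: (3, 1, -4)
  hex 16: (2, 2, -4)
  hex 17: (1, 2, -3)
  hex 18: (0, 2, -2)
  hex 19: (-1, 2, -1)
  hex 20: (-2, 2, 0)
  hex 21: (-2, 1, 1)
  hex 22: (-2, 0, 2)
  hex 23: (-2, -1, 3)
Sorted: 24 hexes.

Answer: -2 -2 4
-2 -1 3
-2 0 2
-2 1 1
-2 2 0
-1 -3 4
-1 2 -1
0 -4 4
0 2 -2
1 -5 4
1 2 -3
2 -6 4
2 2 -4
3 -6 3
3 1 -4
4 -6 2
4 0 -4
5 -6 1
5 -1 -4
6 -6 0
6 -5 -1
6 -4 -2
6 -3 -3
6 -2 -4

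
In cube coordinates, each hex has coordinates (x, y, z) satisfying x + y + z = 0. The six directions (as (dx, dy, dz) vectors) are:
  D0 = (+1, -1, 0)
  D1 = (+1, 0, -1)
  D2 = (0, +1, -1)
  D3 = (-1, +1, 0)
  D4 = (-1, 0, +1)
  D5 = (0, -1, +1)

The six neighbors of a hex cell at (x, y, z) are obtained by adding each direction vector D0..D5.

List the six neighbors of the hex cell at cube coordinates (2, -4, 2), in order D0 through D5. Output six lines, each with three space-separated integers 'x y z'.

Answer: 3 -5 2
3 -4 1
2 -3 1
1 -3 2
1 -4 3
2 -5 3

Derivation:
Center: (2, -4, 2). Add each direction:
  D0: (2, -4, 2) + (1, -1, 0) = (3, -5, 2)
  D1: (2, -4, 2) + (1, 0, -1) = (3, -4, 1)
  D2: (2, -4, 2) + (0, 1, -1) = (2, -3, 1)
  D3: (2, -4, 2) + (-1, 1, 0) = (1, -3, 2)
  D4: (2, -4, 2) + (-1, 0, 1) = (1, -4, 3)
  D5: (2, -4, 2) + (0, -1, 1) = (2, -5, 3)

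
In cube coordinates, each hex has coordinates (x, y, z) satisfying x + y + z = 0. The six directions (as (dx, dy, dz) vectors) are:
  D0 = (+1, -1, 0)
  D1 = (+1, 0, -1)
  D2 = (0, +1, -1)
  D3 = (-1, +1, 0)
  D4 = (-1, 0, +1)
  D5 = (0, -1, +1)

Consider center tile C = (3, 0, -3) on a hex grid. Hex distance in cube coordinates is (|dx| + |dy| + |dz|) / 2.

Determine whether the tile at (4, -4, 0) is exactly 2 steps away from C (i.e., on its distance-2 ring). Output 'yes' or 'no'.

|px - cx| = |4 - 3| = 1
|py - cy| = |-4 - 0| = 4
|pz - cz| = |0 - (-3)| = 3
distance = (1+4+3)/2 = 8/2 = 4
radius = 2; distance != radius -> no

Answer: no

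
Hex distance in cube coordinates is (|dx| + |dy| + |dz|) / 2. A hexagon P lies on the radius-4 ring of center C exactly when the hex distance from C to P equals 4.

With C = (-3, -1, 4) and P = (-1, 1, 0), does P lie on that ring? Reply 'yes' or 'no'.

|px - cx| = |-1 - (-3)| = 2
|py - cy| = |1 - (-1)| = 2
|pz - cz| = |0 - 4| = 4
distance = (2+2+4)/2 = 8/2 = 4
radius = 4; distance == radius -> yes

Answer: yes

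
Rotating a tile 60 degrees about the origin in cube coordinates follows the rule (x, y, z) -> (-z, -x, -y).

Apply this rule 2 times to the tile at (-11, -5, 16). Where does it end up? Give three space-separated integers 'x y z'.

Answer: -5 16 -11

Derivation:
Start: (-11, -5, 16)
Step 1: (-11, -5, 16) -> (-(16), -(-11), -(-5)) = (-16, 11, 5)
Step 2: (-16, 11, 5) -> (-(5), -(-16), -(11)) = (-5, 16, -11)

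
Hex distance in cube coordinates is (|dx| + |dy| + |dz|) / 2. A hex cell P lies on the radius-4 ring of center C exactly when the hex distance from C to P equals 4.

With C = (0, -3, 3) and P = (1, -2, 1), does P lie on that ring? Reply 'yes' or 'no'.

|px - cx| = |1 - 0| = 1
|py - cy| = |-2 - (-3)| = 1
|pz - cz| = |1 - 3| = 2
distance = (1+1+2)/2 = 4/2 = 2
radius = 4; distance != radius -> no

Answer: no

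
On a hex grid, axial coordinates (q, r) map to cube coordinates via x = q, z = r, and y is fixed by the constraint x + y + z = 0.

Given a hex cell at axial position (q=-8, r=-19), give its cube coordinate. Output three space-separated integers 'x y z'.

Answer: -8 27 -19

Derivation:
x = q = -8
z = r = -19
y = -x - z = -(-8) - (-19) = 27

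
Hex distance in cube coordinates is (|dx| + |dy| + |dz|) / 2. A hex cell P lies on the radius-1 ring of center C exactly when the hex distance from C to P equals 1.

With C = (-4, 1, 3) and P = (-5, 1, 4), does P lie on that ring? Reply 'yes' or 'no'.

|px - cx| = |-5 - (-4)| = 1
|py - cy| = |1 - 1| = 0
|pz - cz| = |4 - 3| = 1
distance = (1+0+1)/2 = 2/2 = 1
radius = 1; distance == radius -> yes

Answer: yes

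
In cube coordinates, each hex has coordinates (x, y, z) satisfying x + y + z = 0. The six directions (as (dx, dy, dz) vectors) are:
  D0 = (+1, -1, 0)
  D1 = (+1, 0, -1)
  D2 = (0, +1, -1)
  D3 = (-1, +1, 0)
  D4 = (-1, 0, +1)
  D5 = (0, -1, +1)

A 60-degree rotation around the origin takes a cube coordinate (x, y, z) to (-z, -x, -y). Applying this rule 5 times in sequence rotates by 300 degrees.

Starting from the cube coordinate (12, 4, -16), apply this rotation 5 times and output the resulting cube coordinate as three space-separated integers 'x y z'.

Answer: -4 16 -12

Derivation:
Start: (12, 4, -16)
Step 1: (12, 4, -16) -> (-(-16), -(12), -(4)) = (16, -12, -4)
Step 2: (16, -12, -4) -> (-(-4), -(16), -(-12)) = (4, -16, 12)
Step 3: (4, -16, 12) -> (-(12), -(4), -(-16)) = (-12, -4, 16)
Step 4: (-12, -4, 16) -> (-(16), -(-12), -(-4)) = (-16, 12, 4)
Step 5: (-16, 12, 4) -> (-(4), -(-16), -(12)) = (-4, 16, -12)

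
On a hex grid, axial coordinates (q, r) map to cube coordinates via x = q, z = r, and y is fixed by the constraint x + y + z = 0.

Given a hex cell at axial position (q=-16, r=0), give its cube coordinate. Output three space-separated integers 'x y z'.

x = q = -16
z = r = 0
y = -x - z = -(-16) - (0) = 16

Answer: -16 16 0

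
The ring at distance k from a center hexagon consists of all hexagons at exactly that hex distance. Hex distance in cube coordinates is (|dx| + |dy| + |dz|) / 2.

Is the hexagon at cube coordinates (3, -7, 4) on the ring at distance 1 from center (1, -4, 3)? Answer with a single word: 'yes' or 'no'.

Answer: no

Derivation:
|px - cx| = |3 - 1| = 2
|py - cy| = |-7 - (-4)| = 3
|pz - cz| = |4 - 3| = 1
distance = (2+3+1)/2 = 6/2 = 3
radius = 1; distance != radius -> no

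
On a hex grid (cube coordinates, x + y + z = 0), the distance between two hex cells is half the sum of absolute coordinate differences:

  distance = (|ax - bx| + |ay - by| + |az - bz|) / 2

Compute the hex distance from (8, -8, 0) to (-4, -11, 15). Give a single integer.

Answer: 15

Derivation:
|ax - bx| = |8 - (-4)| = 12
|ay - by| = |-8 - (-11)| = 3
|az - bz| = |0 - 15| = 15
distance = (12 + 3 + 15) / 2 = 30 / 2 = 15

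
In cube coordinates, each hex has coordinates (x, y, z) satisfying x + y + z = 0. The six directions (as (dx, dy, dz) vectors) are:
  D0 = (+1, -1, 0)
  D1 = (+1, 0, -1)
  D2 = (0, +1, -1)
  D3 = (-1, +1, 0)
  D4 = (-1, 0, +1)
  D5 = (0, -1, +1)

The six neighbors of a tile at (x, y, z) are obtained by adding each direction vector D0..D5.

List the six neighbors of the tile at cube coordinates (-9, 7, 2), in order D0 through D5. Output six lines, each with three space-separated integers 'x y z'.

Answer: -8 6 2
-8 7 1
-9 8 1
-10 8 2
-10 7 3
-9 6 3

Derivation:
Center: (-9, 7, 2). Add each direction:
  D0: (-9, 7, 2) + (1, -1, 0) = (-8, 6, 2)
  D1: (-9, 7, 2) + (1, 0, -1) = (-8, 7, 1)
  D2: (-9, 7, 2) + (0, 1, -1) = (-9, 8, 1)
  D3: (-9, 7, 2) + (-1, 1, 0) = (-10, 8, 2)
  D4: (-9, 7, 2) + (-1, 0, 1) = (-10, 7, 3)
  D5: (-9, 7, 2) + (0, -1, 1) = (-9, 6, 3)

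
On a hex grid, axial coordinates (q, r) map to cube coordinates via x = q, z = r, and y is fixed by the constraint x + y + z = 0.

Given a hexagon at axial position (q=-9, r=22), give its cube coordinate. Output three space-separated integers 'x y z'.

Answer: -9 -13 22

Derivation:
x = q = -9
z = r = 22
y = -x - z = -(-9) - (22) = -13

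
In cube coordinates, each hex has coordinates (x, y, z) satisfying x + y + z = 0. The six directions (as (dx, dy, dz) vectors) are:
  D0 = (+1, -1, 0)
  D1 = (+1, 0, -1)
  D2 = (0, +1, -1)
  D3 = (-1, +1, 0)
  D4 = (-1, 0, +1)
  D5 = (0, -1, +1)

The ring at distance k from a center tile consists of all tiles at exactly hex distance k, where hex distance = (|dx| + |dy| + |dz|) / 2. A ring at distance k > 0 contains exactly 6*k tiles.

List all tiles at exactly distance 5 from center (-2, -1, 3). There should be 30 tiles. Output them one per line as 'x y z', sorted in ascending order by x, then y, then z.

Answer: -7 -1 8
-7 0 7
-7 1 6
-7 2 5
-7 3 4
-7 4 3
-6 -2 8
-6 4 2
-5 -3 8
-5 4 1
-4 -4 8
-4 4 0
-3 -5 8
-3 4 -1
-2 -6 8
-2 4 -2
-1 -6 7
-1 3 -2
0 -6 6
0 2 -2
1 -6 5
1 1 -2
2 -6 4
2 0 -2
3 -6 3
3 -5 2
3 -4 1
3 -3 0
3 -2 -1
3 -1 -2

Derivation:
Walk ring at distance 5 from (-2, -1, 3):
Start at center + D4*5 = (-7, -1, 8)
  hex 0: (-7, -1, 8)
  hex 1: (-6, -2, 8)
  hex 2: (-5, -3, 8)
  hex 3: (-4, -4, 8)
  hex 4: (-3, -5, 8)
  hex 5: (-2, -6, 8)
  hex 6: (-1, -6, 7)
  hex 7: (0, -6, 6)
  hex 8: (1, -6, 5)
  hex 9: (2, -6, 4)
  hex 10: (3, -6, 3)
  hex 11: (3, -5, 2)
  hex 12: (3, -4, 1)
  hex 13: (3, -3, 0)
  hex 14: (3, -2, -1)
  hex 15: (3, -1, -2)
  hex 16: (2, 0, -2)
  hex 17: (1, 1, -2)
  hex 18: (0, 2, -2)
  hex 19: (-1, 3, -2)
  hex 20: (-2, 4, -2)
  hex 21: (-3, 4, -1)
  hex 22: (-4, 4, 0)
  hex 23: (-5, 4, 1)
  hex 24: (-6, 4, 2)
  hex 25: (-7, 4, 3)
  hex 26: (-7, 3, 4)
  hex 27: (-7, 2, 5)
  hex 28: (-7, 1, 6)
  hex 29: (-7, 0, 7)
Sorted: 30 hexes.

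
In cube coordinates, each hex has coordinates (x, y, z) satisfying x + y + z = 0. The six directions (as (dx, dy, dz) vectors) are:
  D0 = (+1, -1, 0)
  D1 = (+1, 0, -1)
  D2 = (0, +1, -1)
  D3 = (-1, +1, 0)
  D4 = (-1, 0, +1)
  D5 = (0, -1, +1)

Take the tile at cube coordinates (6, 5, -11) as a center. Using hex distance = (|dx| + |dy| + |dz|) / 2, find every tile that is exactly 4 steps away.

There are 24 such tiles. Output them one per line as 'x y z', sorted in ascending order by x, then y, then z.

Walk ring at distance 4 from (6, 5, -11):
Start at center + D4*4 = (2, 5, -7)
  hex 0: (2, 5, -7)
  hex 1: (3, 4, -7)
  hex 2: (4, 3, -7)
  hex 3: (5, 2, -7)
  hex 4: (6, 1, -7)
  hex 5: (7, 1, -8)
  hex 6: (8, 1, -9)
  hex 7: (9, 1, -10)
  hex 8: (10, 1, -11)
  hex 9: (10, 2, -12)
  hex 10: (10, 3, -13)
  hex 11: (10, 4, -14)
  hex 12: (10, 5, -15)
  hex 13: (9, 6, -15)
  hex 14: (8, 7, -15)
  hex 15: (7, 8, -15)
  hex 16: (6, 9, -15)
  hex 17: (5, 9, -14)
  hex 18: (4, 9, -13)
  hex 19: (3, 9, -12)
  hex 20: (2, 9, -11)
  hex 21: (2, 8, -10)
  hex 22: (2, 7, -9)
  hex 23: (2, 6, -8)
Sorted: 24 hexes.

Answer: 2 5 -7
2 6 -8
2 7 -9
2 8 -10
2 9 -11
3 4 -7
3 9 -12
4 3 -7
4 9 -13
5 2 -7
5 9 -14
6 1 -7
6 9 -15
7 1 -8
7 8 -15
8 1 -9
8 7 -15
9 1 -10
9 6 -15
10 1 -11
10 2 -12
10 3 -13
10 4 -14
10 5 -15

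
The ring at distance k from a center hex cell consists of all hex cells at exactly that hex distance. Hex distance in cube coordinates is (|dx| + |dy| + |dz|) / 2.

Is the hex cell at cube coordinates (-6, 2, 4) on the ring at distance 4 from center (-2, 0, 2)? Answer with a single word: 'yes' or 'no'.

|px - cx| = |-6 - (-2)| = 4
|py - cy| = |2 - 0| = 2
|pz - cz| = |4 - 2| = 2
distance = (4+2+2)/2 = 8/2 = 4
radius = 4; distance == radius -> yes

Answer: yes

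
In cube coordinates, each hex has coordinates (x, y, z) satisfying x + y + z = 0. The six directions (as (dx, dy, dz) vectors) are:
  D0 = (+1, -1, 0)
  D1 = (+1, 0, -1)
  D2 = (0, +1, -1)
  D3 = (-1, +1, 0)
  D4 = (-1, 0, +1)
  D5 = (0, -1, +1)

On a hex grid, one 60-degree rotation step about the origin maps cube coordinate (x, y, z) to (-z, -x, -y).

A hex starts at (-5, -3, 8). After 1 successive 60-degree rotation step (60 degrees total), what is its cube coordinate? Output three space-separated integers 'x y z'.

Start: (-5, -3, 8)
Step 1: (-5, -3, 8) -> (-(8), -(-5), -(-3)) = (-8, 5, 3)

Answer: -8 5 3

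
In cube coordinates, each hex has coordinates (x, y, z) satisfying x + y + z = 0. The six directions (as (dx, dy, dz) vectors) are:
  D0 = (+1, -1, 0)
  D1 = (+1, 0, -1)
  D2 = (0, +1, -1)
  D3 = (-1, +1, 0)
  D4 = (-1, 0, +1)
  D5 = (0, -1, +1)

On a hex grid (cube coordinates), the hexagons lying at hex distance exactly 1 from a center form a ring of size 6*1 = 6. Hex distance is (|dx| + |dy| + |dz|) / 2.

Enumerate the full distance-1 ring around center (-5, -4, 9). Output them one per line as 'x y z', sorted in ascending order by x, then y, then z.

Walk ring at distance 1 from (-5, -4, 9):
Start at center + D4*1 = (-6, -4, 10)
  hex 0: (-6, -4, 10)
  hex 1: (-5, -5, 10)
  hex 2: (-4, -5, 9)
  hex 3: (-4, -4, 8)
  hex 4: (-5, -3, 8)
  hex 5: (-6, -3, 9)
Sorted: 6 hexes.

Answer: -6 -4 10
-6 -3 9
-5 -5 10
-5 -3 8
-4 -5 9
-4 -4 8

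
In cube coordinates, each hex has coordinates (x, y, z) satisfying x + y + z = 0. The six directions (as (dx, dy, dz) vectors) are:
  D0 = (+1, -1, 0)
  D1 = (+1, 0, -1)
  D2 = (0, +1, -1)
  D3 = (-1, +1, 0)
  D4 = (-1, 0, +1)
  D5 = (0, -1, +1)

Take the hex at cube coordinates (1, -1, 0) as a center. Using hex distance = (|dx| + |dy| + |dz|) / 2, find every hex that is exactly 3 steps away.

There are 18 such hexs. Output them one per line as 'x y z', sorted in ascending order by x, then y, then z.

Answer: -2 -1 3
-2 0 2
-2 1 1
-2 2 0
-1 -2 3
-1 2 -1
0 -3 3
0 2 -2
1 -4 3
1 2 -3
2 -4 2
2 1 -3
3 -4 1
3 0 -3
4 -4 0
4 -3 -1
4 -2 -2
4 -1 -3

Derivation:
Walk ring at distance 3 from (1, -1, 0):
Start at center + D4*3 = (-2, -1, 3)
  hex 0: (-2, -1, 3)
  hex 1: (-1, -2, 3)
  hex 2: (0, -3, 3)
  hex 3: (1, -4, 3)
  hex 4: (2, -4, 2)
  hex 5: (3, -4, 1)
  hex 6: (4, -4, 0)
  hex 7: (4, -3, -1)
  hex 8: (4, -2, -2)
  hex 9: (4, -1, -3)
  hex 10: (3, 0, -3)
  hex 11: (2, 1, -3)
  hex 12: (1, 2, -3)
  hex 13: (0, 2, -2)
  hex 14: (-1, 2, -1)
  hex 15: (-2, 2, 0)
  hex 16: (-2, 1, 1)
  hex 17: (-2, 0, 2)
Sorted: 18 hexes.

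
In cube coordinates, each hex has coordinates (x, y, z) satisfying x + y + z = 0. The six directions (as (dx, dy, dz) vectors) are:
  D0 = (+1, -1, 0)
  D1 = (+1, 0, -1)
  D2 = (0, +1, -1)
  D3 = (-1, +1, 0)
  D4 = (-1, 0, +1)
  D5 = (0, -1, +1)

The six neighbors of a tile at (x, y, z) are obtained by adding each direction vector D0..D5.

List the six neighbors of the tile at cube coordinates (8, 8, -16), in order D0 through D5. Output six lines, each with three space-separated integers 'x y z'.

Center: (8, 8, -16). Add each direction:
  D0: (8, 8, -16) + (1, -1, 0) = (9, 7, -16)
  D1: (8, 8, -16) + (1, 0, -1) = (9, 8, -17)
  D2: (8, 8, -16) + (0, 1, -1) = (8, 9, -17)
  D3: (8, 8, -16) + (-1, 1, 0) = (7, 9, -16)
  D4: (8, 8, -16) + (-1, 0, 1) = (7, 8, -15)
  D5: (8, 8, -16) + (0, -1, 1) = (8, 7, -15)

Answer: 9 7 -16
9 8 -17
8 9 -17
7 9 -16
7 8 -15
8 7 -15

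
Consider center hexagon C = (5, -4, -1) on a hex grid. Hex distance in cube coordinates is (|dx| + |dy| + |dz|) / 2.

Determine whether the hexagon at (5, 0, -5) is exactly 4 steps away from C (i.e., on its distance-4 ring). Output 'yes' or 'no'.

Answer: yes

Derivation:
|px - cx| = |5 - 5| = 0
|py - cy| = |0 - (-4)| = 4
|pz - cz| = |-5 - (-1)| = 4
distance = (0+4+4)/2 = 8/2 = 4
radius = 4; distance == radius -> yes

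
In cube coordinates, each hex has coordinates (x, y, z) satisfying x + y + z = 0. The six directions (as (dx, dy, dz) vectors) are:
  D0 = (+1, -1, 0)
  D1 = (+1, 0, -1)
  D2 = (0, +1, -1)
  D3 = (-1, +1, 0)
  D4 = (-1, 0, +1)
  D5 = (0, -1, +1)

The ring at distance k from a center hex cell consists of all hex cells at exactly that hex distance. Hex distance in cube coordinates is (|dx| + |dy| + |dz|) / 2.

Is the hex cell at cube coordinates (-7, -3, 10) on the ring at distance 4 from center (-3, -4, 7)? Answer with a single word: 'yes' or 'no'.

|px - cx| = |-7 - (-3)| = 4
|py - cy| = |-3 - (-4)| = 1
|pz - cz| = |10 - 7| = 3
distance = (4+1+3)/2 = 8/2 = 4
radius = 4; distance == radius -> yes

Answer: yes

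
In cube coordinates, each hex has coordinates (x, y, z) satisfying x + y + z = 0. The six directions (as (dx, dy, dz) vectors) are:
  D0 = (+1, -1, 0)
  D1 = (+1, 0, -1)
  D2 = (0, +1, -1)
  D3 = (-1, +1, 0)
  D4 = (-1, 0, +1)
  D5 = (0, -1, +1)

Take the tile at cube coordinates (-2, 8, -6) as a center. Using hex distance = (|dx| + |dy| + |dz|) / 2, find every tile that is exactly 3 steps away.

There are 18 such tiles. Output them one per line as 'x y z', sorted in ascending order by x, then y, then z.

Walk ring at distance 3 from (-2, 8, -6):
Start at center + D4*3 = (-5, 8, -3)
  hex 0: (-5, 8, -3)
  hex 1: (-4, 7, -3)
  hex 2: (-3, 6, -3)
  hex 3: (-2, 5, -3)
  hex 4: (-1, 5, -4)
  hex 5: (0, 5, -5)
  hex 6: (1, 5, -6)
  hex 7: (1, 6, -7)
  hex 8: (1, 7, -8)
  hex 9: (1, 8, -9)
  hex 10: (0, 9, -9)
  hex 11: (-1, 10, -9)
  hex 12: (-2, 11, -9)
  hex 13: (-3, 11, -8)
  hex 14: (-4, 11, -7)
  hex 15: (-5, 11, -6)
  hex 16: (-5, 10, -5)
  hex 17: (-5, 9, -4)
Sorted: 18 hexes.

Answer: -5 8 -3
-5 9 -4
-5 10 -5
-5 11 -6
-4 7 -3
-4 11 -7
-3 6 -3
-3 11 -8
-2 5 -3
-2 11 -9
-1 5 -4
-1 10 -9
0 5 -5
0 9 -9
1 5 -6
1 6 -7
1 7 -8
1 8 -9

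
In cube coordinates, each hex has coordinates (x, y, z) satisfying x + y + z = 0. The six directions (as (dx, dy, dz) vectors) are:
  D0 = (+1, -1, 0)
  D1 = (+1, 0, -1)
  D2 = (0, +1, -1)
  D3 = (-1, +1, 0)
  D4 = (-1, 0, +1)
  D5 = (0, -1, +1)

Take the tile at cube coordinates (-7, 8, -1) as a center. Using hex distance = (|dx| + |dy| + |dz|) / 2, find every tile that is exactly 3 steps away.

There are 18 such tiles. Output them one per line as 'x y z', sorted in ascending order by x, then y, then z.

Answer: -10 8 2
-10 9 1
-10 10 0
-10 11 -1
-9 7 2
-9 11 -2
-8 6 2
-8 11 -3
-7 5 2
-7 11 -4
-6 5 1
-6 10 -4
-5 5 0
-5 9 -4
-4 5 -1
-4 6 -2
-4 7 -3
-4 8 -4

Derivation:
Walk ring at distance 3 from (-7, 8, -1):
Start at center + D4*3 = (-10, 8, 2)
  hex 0: (-10, 8, 2)
  hex 1: (-9, 7, 2)
  hex 2: (-8, 6, 2)
  hex 3: (-7, 5, 2)
  hex 4: (-6, 5, 1)
  hex 5: (-5, 5, 0)
  hex 6: (-4, 5, -1)
  hex 7: (-4, 6, -2)
  hex 8: (-4, 7, -3)
  hex 9: (-4, 8, -4)
  hex 10: (-5, 9, -4)
  hex 11: (-6, 10, -4)
  hex 12: (-7, 11, -4)
  hex 13: (-8, 11, -3)
  hex 14: (-9, 11, -2)
  hex 15: (-10, 11, -1)
  hex 16: (-10, 10, 0)
  hex 17: (-10, 9, 1)
Sorted: 18 hexes.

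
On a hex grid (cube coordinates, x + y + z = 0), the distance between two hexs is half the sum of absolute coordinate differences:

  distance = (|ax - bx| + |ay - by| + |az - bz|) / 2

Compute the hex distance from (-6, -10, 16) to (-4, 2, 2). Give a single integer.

|ax - bx| = |-6 - (-4)| = 2
|ay - by| = |-10 - 2| = 12
|az - bz| = |16 - 2| = 14
distance = (2 + 12 + 14) / 2 = 28 / 2 = 14

Answer: 14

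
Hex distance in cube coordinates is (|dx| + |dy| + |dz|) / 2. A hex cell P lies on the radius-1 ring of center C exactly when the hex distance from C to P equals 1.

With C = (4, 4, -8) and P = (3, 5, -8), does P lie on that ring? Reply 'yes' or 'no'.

Answer: yes

Derivation:
|px - cx| = |3 - 4| = 1
|py - cy| = |5 - 4| = 1
|pz - cz| = |-8 - (-8)| = 0
distance = (1+1+0)/2 = 2/2 = 1
radius = 1; distance == radius -> yes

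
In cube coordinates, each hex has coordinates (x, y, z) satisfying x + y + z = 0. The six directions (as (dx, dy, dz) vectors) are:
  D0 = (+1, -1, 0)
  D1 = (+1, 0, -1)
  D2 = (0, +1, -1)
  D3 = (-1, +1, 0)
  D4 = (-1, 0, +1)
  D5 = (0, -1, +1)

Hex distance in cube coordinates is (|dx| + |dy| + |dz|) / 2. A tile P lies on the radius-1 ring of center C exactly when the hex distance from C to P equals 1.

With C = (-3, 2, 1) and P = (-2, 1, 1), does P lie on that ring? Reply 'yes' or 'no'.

Answer: yes

Derivation:
|px - cx| = |-2 - (-3)| = 1
|py - cy| = |1 - 2| = 1
|pz - cz| = |1 - 1| = 0
distance = (1+1+0)/2 = 2/2 = 1
radius = 1; distance == radius -> yes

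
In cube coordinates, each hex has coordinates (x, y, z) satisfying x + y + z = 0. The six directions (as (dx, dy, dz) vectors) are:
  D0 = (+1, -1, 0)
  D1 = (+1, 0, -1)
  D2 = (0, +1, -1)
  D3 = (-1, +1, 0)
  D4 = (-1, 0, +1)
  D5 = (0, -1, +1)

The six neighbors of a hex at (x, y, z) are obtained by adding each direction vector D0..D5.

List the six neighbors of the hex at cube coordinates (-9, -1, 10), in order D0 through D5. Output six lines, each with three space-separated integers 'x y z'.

Center: (-9, -1, 10). Add each direction:
  D0: (-9, -1, 10) + (1, -1, 0) = (-8, -2, 10)
  D1: (-9, -1, 10) + (1, 0, -1) = (-8, -1, 9)
  D2: (-9, -1, 10) + (0, 1, -1) = (-9, 0, 9)
  D3: (-9, -1, 10) + (-1, 1, 0) = (-10, 0, 10)
  D4: (-9, -1, 10) + (-1, 0, 1) = (-10, -1, 11)
  D5: (-9, -1, 10) + (0, -1, 1) = (-9, -2, 11)

Answer: -8 -2 10
-8 -1 9
-9 0 9
-10 0 10
-10 -1 11
-9 -2 11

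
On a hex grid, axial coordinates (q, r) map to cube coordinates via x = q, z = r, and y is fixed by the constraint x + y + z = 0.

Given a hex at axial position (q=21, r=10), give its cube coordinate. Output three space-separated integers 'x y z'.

Answer: 21 -31 10

Derivation:
x = q = 21
z = r = 10
y = -x - z = -(21) - (10) = -31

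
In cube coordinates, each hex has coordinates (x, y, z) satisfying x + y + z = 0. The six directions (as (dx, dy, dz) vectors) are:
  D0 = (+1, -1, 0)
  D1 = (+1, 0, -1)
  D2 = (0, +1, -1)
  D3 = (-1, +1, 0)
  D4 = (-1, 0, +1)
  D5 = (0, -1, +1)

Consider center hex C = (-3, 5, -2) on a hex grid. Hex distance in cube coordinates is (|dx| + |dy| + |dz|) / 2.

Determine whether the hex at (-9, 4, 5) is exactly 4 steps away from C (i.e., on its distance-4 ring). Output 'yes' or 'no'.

Answer: no

Derivation:
|px - cx| = |-9 - (-3)| = 6
|py - cy| = |4 - 5| = 1
|pz - cz| = |5 - (-2)| = 7
distance = (6+1+7)/2 = 14/2 = 7
radius = 4; distance != radius -> no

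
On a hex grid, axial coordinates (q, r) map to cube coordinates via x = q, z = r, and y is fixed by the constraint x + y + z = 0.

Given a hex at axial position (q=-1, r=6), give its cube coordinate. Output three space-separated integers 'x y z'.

Answer: -1 -5 6

Derivation:
x = q = -1
z = r = 6
y = -x - z = -(-1) - (6) = -5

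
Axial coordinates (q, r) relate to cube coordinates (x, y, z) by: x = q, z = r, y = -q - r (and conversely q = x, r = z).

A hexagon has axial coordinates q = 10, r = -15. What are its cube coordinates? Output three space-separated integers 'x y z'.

x = q = 10
z = r = -15
y = -x - z = -(10) - (-15) = 5

Answer: 10 5 -15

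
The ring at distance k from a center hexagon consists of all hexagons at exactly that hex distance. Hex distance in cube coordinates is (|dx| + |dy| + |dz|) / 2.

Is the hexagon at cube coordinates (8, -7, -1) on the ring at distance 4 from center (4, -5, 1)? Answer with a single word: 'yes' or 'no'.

|px - cx| = |8 - 4| = 4
|py - cy| = |-7 - (-5)| = 2
|pz - cz| = |-1 - 1| = 2
distance = (4+2+2)/2 = 8/2 = 4
radius = 4; distance == radius -> yes

Answer: yes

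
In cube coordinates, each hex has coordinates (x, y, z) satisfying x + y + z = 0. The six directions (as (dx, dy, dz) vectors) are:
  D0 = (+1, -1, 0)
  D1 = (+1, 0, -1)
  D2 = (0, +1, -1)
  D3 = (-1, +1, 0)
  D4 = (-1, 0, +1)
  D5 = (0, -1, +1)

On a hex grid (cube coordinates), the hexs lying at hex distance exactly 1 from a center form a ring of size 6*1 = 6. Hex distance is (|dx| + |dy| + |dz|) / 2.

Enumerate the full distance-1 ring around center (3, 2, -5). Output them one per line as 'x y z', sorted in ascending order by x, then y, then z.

Answer: 2 2 -4
2 3 -5
3 1 -4
3 3 -6
4 1 -5
4 2 -6

Derivation:
Walk ring at distance 1 from (3, 2, -5):
Start at center + D4*1 = (2, 2, -4)
  hex 0: (2, 2, -4)
  hex 1: (3, 1, -4)
  hex 2: (4, 1, -5)
  hex 3: (4, 2, -6)
  hex 4: (3, 3, -6)
  hex 5: (2, 3, -5)
Sorted: 6 hexes.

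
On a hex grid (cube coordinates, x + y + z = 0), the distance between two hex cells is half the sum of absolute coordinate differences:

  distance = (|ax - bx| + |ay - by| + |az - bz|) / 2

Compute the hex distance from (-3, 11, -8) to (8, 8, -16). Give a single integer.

Answer: 11

Derivation:
|ax - bx| = |-3 - 8| = 11
|ay - by| = |11 - 8| = 3
|az - bz| = |-8 - (-16)| = 8
distance = (11 + 3 + 8) / 2 = 22 / 2 = 11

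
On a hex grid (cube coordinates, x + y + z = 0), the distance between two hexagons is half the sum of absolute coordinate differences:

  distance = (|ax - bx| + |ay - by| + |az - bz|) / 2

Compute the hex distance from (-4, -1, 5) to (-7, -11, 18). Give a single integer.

Answer: 13

Derivation:
|ax - bx| = |-4 - (-7)| = 3
|ay - by| = |-1 - (-11)| = 10
|az - bz| = |5 - 18| = 13
distance = (3 + 10 + 13) / 2 = 26 / 2 = 13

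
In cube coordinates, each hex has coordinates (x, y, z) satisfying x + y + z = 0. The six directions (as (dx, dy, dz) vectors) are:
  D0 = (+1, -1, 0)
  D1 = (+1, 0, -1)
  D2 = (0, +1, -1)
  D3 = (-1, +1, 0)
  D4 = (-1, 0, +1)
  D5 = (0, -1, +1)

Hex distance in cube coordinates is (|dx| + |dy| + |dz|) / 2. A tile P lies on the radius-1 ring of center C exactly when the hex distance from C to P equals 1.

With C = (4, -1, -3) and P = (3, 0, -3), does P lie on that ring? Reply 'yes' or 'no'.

Answer: yes

Derivation:
|px - cx| = |3 - 4| = 1
|py - cy| = |0 - (-1)| = 1
|pz - cz| = |-3 - (-3)| = 0
distance = (1+1+0)/2 = 2/2 = 1
radius = 1; distance == radius -> yes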